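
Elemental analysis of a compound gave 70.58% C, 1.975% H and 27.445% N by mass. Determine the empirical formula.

Assume 100 g: 70.58 g C, 1.975 g H, 27.445 g N.
C: 70.58 g ÷ 12.01 g/mol = 5.877 mol
H: 1.975 g ÷ 1.008 g/mol = 1.959 mol
N: 27.445 g ÷ 14.01 g/mol = 1.959 mol
Ratios (÷ 1.959): C 3.000, H 1.000, N 1.000
→ C3HN

C3HN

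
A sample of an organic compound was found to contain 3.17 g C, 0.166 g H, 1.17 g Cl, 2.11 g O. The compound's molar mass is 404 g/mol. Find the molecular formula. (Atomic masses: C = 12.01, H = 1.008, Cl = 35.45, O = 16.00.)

C: 3.17 g ÷ 12.01 g/mol = 0.2639 mol
H: 0.166 g ÷ 1.008 g/mol = 0.1647 mol
Cl: 1.17 g ÷ 35.45 g/mol = 0.033 mol
O: 2.11 g ÷ 16.00 g/mol = 0.1319 mol
Smallest is Cl at 0.033 mol; normalising gives C 7.997, H 4.990, Cl 1.000, O 3.996
→ C8H5ClO4
Empirical-formula mass = 200.57 g/mol
n = 404 / 200.57 = 2.01 ≈ 2
Molecular formula = (C8H5ClO4)×2 = C16H10Cl2O8

C16H10Cl2O8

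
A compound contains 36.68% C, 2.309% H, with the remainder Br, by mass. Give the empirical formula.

Assume 100 g: 36.68 g C, 2.309 g H, 61.011 g Br.
Moles — C: 36.68 / 12.01 = 3.054 mol; H: 2.309 / 1.008 = 2.291 mol; Br: 61.011 / 79.90 = 0.7636 mol
Ratios (÷ 0.7636): C 4.000, H 3.000, Br 1.000
Ratio ≈ 4:3:1, so the empirical formula is C4H3Br

C4H3Br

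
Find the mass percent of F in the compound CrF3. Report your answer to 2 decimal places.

52.29%

Molar mass = 1(52.00) + 3(19.00) = 109.000 g/mol
Mass of F per mole = 3 × 19.00 = 57.000 g
% F = 57.000 / 109.000 × 100 = 52.29%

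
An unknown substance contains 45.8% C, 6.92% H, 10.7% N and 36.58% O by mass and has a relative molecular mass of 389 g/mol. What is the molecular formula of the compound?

Assume 100 g: 45.8 g C, 6.92 g H, 10.7 g N, 36.58 g O.
Moles — C: 45.8 / 12.01 = 3.813 mol; H: 6.92 / 1.008 = 6.865 mol; N: 10.7 / 14.01 = 0.7637 mol; O: 36.58 / 16.00 = 2.286 mol
Divide by the smallest (0.7637 mol N): C 4.993, H 8.989, N 1.000, O 2.993
≈ 5:9:1:3 → C5H9NO3
Empirical-formula mass = 131.13 g/mol
n = 389 / 131.13 = 2.97 ≈ 3
Molecular formula = (C5H9NO3)×3 = C15H27N3O9

C15H27N3O9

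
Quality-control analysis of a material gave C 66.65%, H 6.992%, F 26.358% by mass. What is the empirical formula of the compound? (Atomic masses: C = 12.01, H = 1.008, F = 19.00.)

C4H5F

Assume 100 g: 66.65 g C, 6.992 g H, 26.358 g F.
C: 66.65 g ÷ 12.01 g/mol = 5.55 mol
H: 6.992 g ÷ 1.008 g/mol = 6.937 mol
F: 26.358 g ÷ 19.00 g/mol = 1.387 mol
Divide by the smallest (1.387 mol F): C 4.000, H 5.000, F 1.000
≈ 4:5:1 → C4H5F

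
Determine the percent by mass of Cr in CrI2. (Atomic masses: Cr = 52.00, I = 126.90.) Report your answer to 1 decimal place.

17.0%

Molar mass = 1(52.00) + 2(126.90) = 305.800 g/mol
Mass of Cr per mole = 1 × 52.00 = 52.000 g
% Cr = 52.000 / 305.800 × 100 = 17.0%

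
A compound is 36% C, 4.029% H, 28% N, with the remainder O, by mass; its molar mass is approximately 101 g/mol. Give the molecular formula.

C3H4N2O2

Assume 100 g: 36 g C, 4.029 g H, 28 g N, 31.971 g O.
C: 36 g ÷ 12.01 g/mol = 2.998 mol
H: 4.029 g ÷ 1.008 g/mol = 3.997 mol
N: 28 g ÷ 14.01 g/mol = 1.999 mol
O: 31.971 g ÷ 16.00 g/mol = 1.998 mol
Smallest is O at 1.998 mol; normalising gives C 1.500, H 2.000, N 1.000, O 1.000
Multiply by 2: C 3.00, H 4.00, N 2.00, O 2.00 → C3H4N2O2
Empirical-formula mass = 100.08 g/mol
n = 101 / 100.08 = 1.01 ≈ 1
Molecular formula = empirical formula = C3H4N2O2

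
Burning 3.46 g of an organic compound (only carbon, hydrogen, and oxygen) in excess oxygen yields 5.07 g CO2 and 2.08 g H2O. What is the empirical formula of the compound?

mol C = 5.07 / 44.01 = 0.1152; mass C = 0.1152 × 12.01 = 1.384 g
mol H = 2 × (2.08 / 18.02) = 0.2309; mass H = 0.2309 × 1.008 = 0.2327 g
mass O = 3.46 − (1.616) = 1.844 g → mol O = 0.1152
Divide by the smallest (0.1152 mol C): C 1.000, H 2.004, O 1.000
Ratio ≈ 1:2:1, so the empirical formula is CH2O

CH2O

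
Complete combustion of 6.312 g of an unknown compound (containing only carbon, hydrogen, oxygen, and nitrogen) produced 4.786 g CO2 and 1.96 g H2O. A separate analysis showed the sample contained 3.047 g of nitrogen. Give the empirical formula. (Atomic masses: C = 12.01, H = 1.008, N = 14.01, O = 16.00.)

mol C = 4.786 / 44.01 = 0.1087; mass C = 0.1087 × 12.01 = 1.306 g
mol H = 2 × (1.96 / 18.02) = 0.2175; mass H = 0.2175 × 1.008 = 0.2193 g
mol N = 3.047 / 14.01 = 0.2175
mass O = 6.312 − (4.572) = 1.740 g → mol O = 0.1087
Ratios (÷ 0.1087): C 1.000, H 2.001, N 2.000, O 1.000
≈ 1:2:2:1 → CH2N2O

CH2N2O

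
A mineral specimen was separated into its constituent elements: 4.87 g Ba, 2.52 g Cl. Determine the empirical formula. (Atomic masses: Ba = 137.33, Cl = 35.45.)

Moles — Ba: 4.87 / 137.33 = 0.03546 mol; Cl: 2.52 / 35.45 = 0.07109 mol
Divide by the smallest (0.03546 mol Ba): Ba 1.000, Cl 2.005
Ratio ≈ 1:2, so the empirical formula is BaCl2

BaCl2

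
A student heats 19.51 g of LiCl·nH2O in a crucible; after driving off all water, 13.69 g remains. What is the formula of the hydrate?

Mass of water lost = 19.51 − 13.69 = 5.82 g → 5.82 / 18.02 = 0.323 mol H2O
Molar mass of LiCl = 42.39 g/mol → mol LiCl = 13.69 / 42.39 = 0.323
n = 0.323 / 0.323 = 1.00 ≈ 1 → LiCl·H2O

LiCl·H2O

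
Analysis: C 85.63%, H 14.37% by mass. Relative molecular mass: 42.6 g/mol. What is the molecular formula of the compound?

Assume 100 g: 85.63 g C, 14.37 g H.
C: 85.63 g ÷ 12.01 g/mol = 7.13 mol
H: 14.37 g ÷ 1.008 g/mol = 14.26 mol
Smallest is C at 7.13 mol; normalising gives C 1.000, H 1.999
Ratio ≈ 1:2, so the empirical formula is CH2
Empirical-formula mass = 14.03 g/mol
n = 42.6 / 14.03 = 3.04 ≈ 3
Molecular formula = (CH2)×3 = C3H6

C3H6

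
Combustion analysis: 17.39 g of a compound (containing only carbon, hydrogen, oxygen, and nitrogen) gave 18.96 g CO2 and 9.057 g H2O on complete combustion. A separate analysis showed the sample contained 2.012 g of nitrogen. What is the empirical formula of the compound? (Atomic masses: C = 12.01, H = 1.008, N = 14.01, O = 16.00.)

mol C = 18.96 / 44.01 = 0.4308; mass C = 0.4308 × 12.01 = 5.174 g
mol H = 2 × (9.057 / 18.02) = 1.005; mass H = 1.005 × 1.008 = 1.013 g
mol N = 2.012 / 14.01 = 0.1436
mass O = 17.39 − (8.199) = 9.191 g → mol O = 0.5744
Smallest is N at 0.1436 mol; normalising gives C 3.000, H 7.000, N 1.000, O 4.000
→ C3H7NO4

C3H7NO4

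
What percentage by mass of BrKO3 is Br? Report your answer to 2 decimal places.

47.84%

Molar mass = 1(79.90) + 1(39.10) + 3(16.00) = 167.000 g/mol
Mass of Br per mole = 1 × 79.90 = 79.900 g
% Br = 79.900 / 167.000 × 100 = 47.84%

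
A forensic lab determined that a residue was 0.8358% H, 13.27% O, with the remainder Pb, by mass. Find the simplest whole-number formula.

Assume 100 g: 0.8358 g H, 13.27 g O, 85.894 g Pb.
n(H) = 0.8358/1.008 = 0.8292, n(O) = 13.27/16.00 = 0.8294, n(Pb) = 85.894/207.2 = 0.4145
Ratios (÷ 0.4145): H 2.000, O 2.001, Pb 1.000
Ratio ≈ 2:2:1, so the empirical formula is H2O2Pb

H2O2Pb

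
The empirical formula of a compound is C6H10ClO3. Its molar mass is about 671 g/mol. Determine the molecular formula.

C24H40Cl4O12

Empirical-formula mass = 165.59 g/mol
n = 671 / 165.59 = 4.05 ≈ 4
Molecular formula = (C6H10ClO3)4 = C24H40Cl4O12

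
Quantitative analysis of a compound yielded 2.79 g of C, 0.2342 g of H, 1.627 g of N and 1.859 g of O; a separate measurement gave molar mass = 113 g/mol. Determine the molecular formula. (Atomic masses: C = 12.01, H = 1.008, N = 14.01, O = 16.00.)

C4H4N2O2

n(C) = 2.79/12.01 = 0.2323, n(H) = 0.2342/1.008 = 0.2323, n(N) = 1.627/14.01 = 0.1161, n(O) = 1.859/16.00 = 0.1162
Ratios (÷ 0.1161): C 2.000, H 2.001, N 1.000, O 1.000
≈ 2:2:1:1 → C2H2NO
Empirical-formula mass = 56.05 g/mol
n = 113 / 56.05 = 2.02 ≈ 2
Molecular formula = (C2H2NO)×2 = C4H4N2O2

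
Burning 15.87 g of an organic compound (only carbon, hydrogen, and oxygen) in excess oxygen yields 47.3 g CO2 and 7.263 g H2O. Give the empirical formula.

C8H6O

mol C = 47.3 / 44.01 = 1.075; mass C = 1.075 × 12.01 = 12.91 g
mol H = 2 × (7.263 / 18.02) = 0.8061; mass H = 0.8061 × 1.008 = 0.8126 g
mass O = 15.87 − (13.72) = 2.150 g → mol O = 0.1344
Smallest is O at 0.1344 mol; normalising gives C 8.000, H 6.000, O 1.000
≈ 8:6:1 → C8H6O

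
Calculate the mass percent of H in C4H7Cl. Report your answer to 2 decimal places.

Molar mass = 4(12.01) + 7(1.008) + 1(35.45) = 90.546 g/mol
Mass of H per mole = 7 × 1.008 = 7.056 g
% H = 7.056 / 90.546 × 100 = 7.79%

7.79%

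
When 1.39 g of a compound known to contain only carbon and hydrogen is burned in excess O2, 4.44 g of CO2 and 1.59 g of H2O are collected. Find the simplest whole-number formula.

C4H7

mol C = 4.44 / 44.01 = 0.1009; mass C = 0.1009 × 12.01 = 1.212 g
mol H = 2 × (1.59 / 18.02) = 0.1765; mass H = 0.1765 × 1.008 = 0.1779 g
Divide by the smallest (0.1009 mol C): C 1.000, H 1.749
×4: C 4.00, H 7.00 → C4H7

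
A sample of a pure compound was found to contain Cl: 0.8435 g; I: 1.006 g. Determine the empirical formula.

Cl3I

Cl: 0.8435 g ÷ 35.45 g/mol = 0.02379 mol
I: 1.006 g ÷ 126.90 g/mol = 0.007928 mol
Ratios (÷ 0.007928): Cl 3.001, I 1.000
Ratio ≈ 3:1, so the empirical formula is Cl3I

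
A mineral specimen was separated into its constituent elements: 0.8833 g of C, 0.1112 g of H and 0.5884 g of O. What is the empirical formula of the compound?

n(C) = 0.8833/12.01 = 0.07355, n(H) = 0.1112/1.008 = 0.1103, n(O) = 0.5884/16.00 = 0.03678
Ratios (÷ 0.03678): C 2.000, H 3.000, O 1.000
Ratio ≈ 2:3:1, so the empirical formula is C2H3O

C2H3O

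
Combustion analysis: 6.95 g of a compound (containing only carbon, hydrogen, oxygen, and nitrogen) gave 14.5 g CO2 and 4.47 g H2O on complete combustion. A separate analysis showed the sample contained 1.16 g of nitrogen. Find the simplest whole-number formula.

C4H6NO

mol C = 14.5 / 44.01 = 0.3295; mass C = 0.3295 × 12.01 = 3.957 g
mol H = 2 × (4.47 / 18.02) = 0.4961; mass H = 0.4961 × 1.008 = 0.5001 g
mol N = 1.16 / 14.01 = 0.08280
mass O = 6.95 − (5.617) = 1.333 g → mol O = 0.08331
Ratios (÷ 0.0828): C 3.979, H 5.992, N 1.000, O 1.006
→ C4H6NO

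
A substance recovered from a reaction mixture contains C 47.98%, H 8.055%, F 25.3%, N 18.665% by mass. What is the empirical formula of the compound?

C3H6FN

Assume 100 g: 47.98 g C, 8.055 g H, 25.3 g F, 18.665 g N.
Moles — C: 47.98 / 12.01 = 3.995 mol; H: 8.055 / 1.008 = 7.991 mol; F: 25.3 / 19.00 = 1.332 mol; N: 18.665 / 14.01 = 1.332 mol
Smallest is F at 1.332 mol; normalising gives C 3.000, H 6.001, F 1.000, N 1.001
→ C3H6FN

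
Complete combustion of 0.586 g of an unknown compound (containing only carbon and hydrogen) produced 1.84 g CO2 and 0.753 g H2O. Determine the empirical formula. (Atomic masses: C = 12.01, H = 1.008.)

CH2

mol C = 1.84 / 44.01 = 0.04181; mass C = 0.04181 × 12.01 = 0.5021 g
mol H = 2 × (0.753 / 18.02) = 0.08357; mass H = 0.08357 × 1.008 = 0.08424 g
Divide by the smallest (0.04181 mol C): C 1.000, H 1.999
≈ 1:2 → CH2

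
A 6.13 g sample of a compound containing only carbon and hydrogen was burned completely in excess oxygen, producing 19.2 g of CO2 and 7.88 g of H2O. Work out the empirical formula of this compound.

CH2

mol C = 19.2 / 44.01 = 0.4363; mass C = 0.4363 × 12.01 = 5.240 g
mol H = 2 × (7.88 / 18.02) = 0.8746; mass H = 0.8746 × 1.008 = 0.8816 g
Ratios (÷ 0.4363): C 1.000, H 2.005
→ CH2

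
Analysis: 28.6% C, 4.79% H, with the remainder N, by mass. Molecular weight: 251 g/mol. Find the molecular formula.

C6H12N12

Assume 100 g: 28.6 g C, 4.79 g H, 66.61 g N.
C: 28.6 g ÷ 12.01 g/mol = 2.381 mol
H: 4.79 g ÷ 1.008 g/mol = 4.752 mol
N: 66.61 g ÷ 14.01 g/mol = 4.754 mol
Smallest is C at 2.381 mol; normalising gives C 1.000, H 1.996, N 1.997
≈ 1:2:2 → CH2N2
Empirical-formula mass = 42.05 g/mol
n = 251 / 42.05 = 5.97 ≈ 6
Molecular formula = (CH2N2)×6 = C6H12N12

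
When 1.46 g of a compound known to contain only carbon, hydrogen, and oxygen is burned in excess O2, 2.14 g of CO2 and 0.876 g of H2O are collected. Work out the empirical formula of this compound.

CH2O

mol C = 2.14 / 44.01 = 0.04863; mass C = 0.04863 × 12.01 = 0.5840 g
mol H = 2 × (0.876 / 18.02) = 0.09723; mass H = 0.09723 × 1.008 = 0.09800 g
mass O = 1.46 − (0.6820) = 0.7780 g → mol O = 0.04863
Smallest is C at 0.04863 mol; normalising gives C 1.000, H 1.999, O 1.000
Ratio ≈ 1:2:1, so the empirical formula is CH2O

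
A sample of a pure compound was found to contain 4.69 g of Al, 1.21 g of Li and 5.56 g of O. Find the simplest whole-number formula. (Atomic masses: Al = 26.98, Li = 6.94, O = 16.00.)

Al: 4.69 g ÷ 26.98 g/mol = 0.1738 mol
Li: 1.21 g ÷ 6.94 g/mol = 0.1744 mol
O: 5.56 g ÷ 16.00 g/mol = 0.3475 mol
Smallest is Al at 0.1738 mol; normalising gives Al 1.000, Li 1.003, O 1.999
≈ 1:1:2 → AlLiO2

AlLiO2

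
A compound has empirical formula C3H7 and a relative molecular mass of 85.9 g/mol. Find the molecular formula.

Empirical-formula mass = 43.09 g/mol
n = 85.9 / 43.09 = 1.99 ≈ 2
Molecular formula = (C3H7)2 = C6H14

C6H14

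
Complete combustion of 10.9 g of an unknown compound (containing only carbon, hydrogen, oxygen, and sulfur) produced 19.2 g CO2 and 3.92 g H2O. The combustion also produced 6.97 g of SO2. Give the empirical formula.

mol C = 19.2 / 44.01 = 0.4363; mass C = 0.4363 × 12.01 = 5.240 g
mol H = 2 × (3.92 / 18.02) = 0.4351; mass H = 0.4351 × 1.008 = 0.4386 g
mol S = 6.97 / 64.07 = 0.1088; mass S = 3.489 g
mass O = 10.9 − (9.167) = 1.733 g → mol O = 0.1083
Divide by the smallest (0.1083 mol O): C 4.028, H 4.017, O 1.000, S 1.004
≈ 4:4:1:1 → C4H4OS

C4H4OS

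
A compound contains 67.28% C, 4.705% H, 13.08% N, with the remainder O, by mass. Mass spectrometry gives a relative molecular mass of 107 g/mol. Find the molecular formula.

C6H5NO

Assume 100 g: 67.28 g C, 4.705 g H, 13.08 g N, 14.935 g O.
n(C) = 67.28/12.01 = 5.602, n(H) = 4.705/1.008 = 4.668, n(N) = 13.08/14.01 = 0.9336, n(O) = 14.935/16.00 = 0.9334
Ratios (÷ 0.9334): C 6.001, H 5.001, N 1.000, O 1.000
Ratio ≈ 6:5:1:1, so the empirical formula is C6H5NO
Empirical-formula mass = 107.11 g/mol
n = 107 / 107.11 = 1.00 ≈ 1
Molecular formula = empirical formula = C6H5NO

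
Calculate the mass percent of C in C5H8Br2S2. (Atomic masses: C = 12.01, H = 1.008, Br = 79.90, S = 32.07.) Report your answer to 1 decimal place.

20.6%

Molar mass = 5(12.01) + 8(1.008) + 2(79.90) + 2(32.07) = 292.054 g/mol
Mass of C per mole = 5 × 12.01 = 60.050 g
% C = 60.050 / 292.054 × 100 = 20.6%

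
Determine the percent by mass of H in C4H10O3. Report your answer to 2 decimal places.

9.50%

Molar mass = 4(12.01) + 10(1.008) + 3(16.00) = 106.120 g/mol
Mass of H per mole = 10 × 1.008 = 10.080 g
% H = 10.080 / 106.120 × 100 = 9.50%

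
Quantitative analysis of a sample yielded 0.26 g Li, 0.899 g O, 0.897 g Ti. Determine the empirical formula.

Moles — Li: 0.26 / 6.94 = 0.03746 mol; O: 0.899 / 16.00 = 0.05619 mol; Ti: 0.897 / 47.87 = 0.01874 mol
Ratios (÷ 0.01874): Li 1.999, O 2.999, Ti 1.000
≈ 2:3:1 → Li2O3Ti

Li2O3Ti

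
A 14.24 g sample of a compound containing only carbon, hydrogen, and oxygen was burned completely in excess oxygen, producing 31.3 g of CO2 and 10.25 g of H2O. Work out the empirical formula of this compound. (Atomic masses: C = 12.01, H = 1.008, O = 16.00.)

C5H8O2

mol C = 31.3 / 44.01 = 0.7112; mass C = 0.7112 × 12.01 = 8.542 g
mol H = 2 × (10.25 / 18.02) = 1.138; mass H = 1.138 × 1.008 = 1.147 g
mass O = 14.24 − (9.688) = 4.552 g → mol O = 0.2845
Smallest is O at 0.2845 mol; normalising gives C 2.500, H 3.999, O 1.000
Scaling by 2: C 5.00, H 8.00, O 2.00 → C5H8O2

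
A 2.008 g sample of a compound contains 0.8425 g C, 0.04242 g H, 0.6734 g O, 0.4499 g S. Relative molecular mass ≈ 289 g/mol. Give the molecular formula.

C10H6O6S2

C: 0.8425 g ÷ 12.01 g/mol = 0.07015 mol
H: 0.04242 g ÷ 1.008 g/mol = 0.04208 mol
O: 0.6734 g ÷ 16.00 g/mol = 0.04209 mol
S: 0.4499 g ÷ 32.07 g/mol = 0.01403 mol
Smallest is S at 0.01403 mol; normalising gives C 5.000, H 3.000, O 3.000, S 1.000
≈ 5:3:3:1 → C5H3O3S
Empirical-formula mass = 143.14 g/mol
n = 289 / 143.14 = 2.02 ≈ 2
Molecular formula = (C5H3O3S)×2 = C10H6O6S2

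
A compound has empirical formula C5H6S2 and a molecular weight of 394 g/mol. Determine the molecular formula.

C15H18S6

Empirical-formula mass = 130.24 g/mol
n = 394 / 130.24 = 3.03 ≈ 3
Molecular formula = (C5H6S2)3 = C15H18S6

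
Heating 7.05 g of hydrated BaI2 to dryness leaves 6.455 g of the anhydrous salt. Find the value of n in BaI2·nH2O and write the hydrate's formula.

BaI2·2H2O

Mass of water lost = 7.05 − 6.455 = 0.595 g → 0.595 / 18.02 = 0.03302 mol H2O
Molar mass of BaI2 = 391.13 g/mol → mol BaI2 = 6.455 / 391.13 = 0.0165
n = 0.03302 / 0.0165 = 2.00 ≈ 2 → BaI2·2H2O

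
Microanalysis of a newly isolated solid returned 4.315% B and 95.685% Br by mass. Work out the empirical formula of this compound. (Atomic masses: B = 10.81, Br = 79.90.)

BBr3

Assume 100 g: 4.315 g B, 95.685 g Br.
B: 4.315 g ÷ 10.81 g/mol = 0.3992 mol
Br: 95.685 g ÷ 79.90 g/mol = 1.198 mol
Smallest is B at 0.3992 mol; normalising gives B 1.000, Br 3.000
≈ 1:3 → BBr3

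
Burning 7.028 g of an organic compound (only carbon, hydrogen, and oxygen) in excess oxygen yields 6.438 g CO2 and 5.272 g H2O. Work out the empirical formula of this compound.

mol C = 6.438 / 44.01 = 0.1463; mass C = 0.1463 × 12.01 = 1.757 g
mol H = 2 × (5.272 / 18.02) = 0.5851; mass H = 0.5851 × 1.008 = 0.5898 g
mass O = 7.028 − (2.347) = 4.681 g → mol O = 0.2926
Ratios (÷ 0.1463): C 1.000, H 4.000, O 2.000
≈ 1:4:2 → CH4O2

CH4O2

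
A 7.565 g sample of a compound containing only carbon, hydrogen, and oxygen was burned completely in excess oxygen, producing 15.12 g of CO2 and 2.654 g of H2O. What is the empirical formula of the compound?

mol C = 15.12 / 44.01 = 0.3436; mass C = 0.3436 × 12.01 = 4.126 g
mol H = 2 × (2.654 / 18.02) = 0.2946; mass H = 0.2946 × 1.008 = 0.2969 g
mass O = 7.565 − (4.423) = 3.142 g → mol O = 0.1964
Divide by the smallest (0.1964 mol O): C 1.750, H 1.500, O 1.000
Multiply by 4: C 7.00, H 6.00, O 4.00 → C7H6O4

C7H6O4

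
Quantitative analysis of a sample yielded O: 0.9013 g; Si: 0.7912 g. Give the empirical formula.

O2Si

O: 0.9013 g ÷ 16.00 g/mol = 0.05633 mol
Si: 0.7912 g ÷ 28.09 g/mol = 0.02817 mol
Smallest is Si at 0.02817 mol; normalising gives O 2.000, Si 1.000
Ratio ≈ 2:1, so the empirical formula is O2Si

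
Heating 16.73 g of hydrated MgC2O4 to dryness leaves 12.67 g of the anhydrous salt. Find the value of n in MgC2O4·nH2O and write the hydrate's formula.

MgC2O4·2H2O

Mass of water lost = 16.73 − 12.67 = 4.06 g → 4.06 / 18.02 = 0.2253 mol H2O
Molar mass of MgC2O4 = 112.33 g/mol → mol MgC2O4 = 12.67 / 112.33 = 0.1128
n = 0.2253 / 0.1128 = 2.00 ≈ 2 → MgC2O4·2H2O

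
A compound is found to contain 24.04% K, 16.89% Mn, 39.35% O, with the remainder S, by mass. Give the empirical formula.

Assume 100 g: 24.04 g K, 16.89 g Mn, 39.35 g O, 19.72 g S.
K: 24.04 g ÷ 39.10 g/mol = 0.6148 mol
Mn: 16.89 g ÷ 54.94 g/mol = 0.3074 mol
O: 39.35 g ÷ 16.00 g/mol = 2.459 mol
S: 19.72 g ÷ 32.07 g/mol = 0.6149 mol
Ratios (÷ 0.3074): K 2.000, Mn 1.000, O 8.000, S 2.000
Ratio ≈ 2:1:8:2, so the empirical formula is K2MnO8S2

K2MnO8S2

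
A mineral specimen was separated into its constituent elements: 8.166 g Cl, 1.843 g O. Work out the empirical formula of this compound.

Cl2O

Moles — Cl: 8.166 / 35.45 = 0.2304 mol; O: 1.843 / 16.00 = 0.1152 mol
Divide by the smallest (0.1152 mol O): Cl 2.000, O 1.000
Ratio ≈ 2:1, so the empirical formula is Cl2O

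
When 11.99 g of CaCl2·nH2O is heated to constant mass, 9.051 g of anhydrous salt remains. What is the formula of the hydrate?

CaCl2·2H2O

Mass of water lost = 11.99 − 9.051 = 2.939 g → 2.939 / 18.02 = 0.1631 mol H2O
Molar mass of CaCl2 = 110.98 g/mol → mol CaCl2 = 9.051 / 110.98 = 0.08156
n = 0.1631 / 0.08156 = 2.00 ≈ 2 → CaCl2·2H2O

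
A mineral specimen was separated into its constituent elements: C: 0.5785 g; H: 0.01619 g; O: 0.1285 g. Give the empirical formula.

C6H2O

n(C) = 0.5785/12.01 = 0.04817, n(H) = 0.01619/1.008 = 0.01606, n(O) = 0.1285/16.00 = 0.008031
Ratios (÷ 0.008031): C 5.998, H 2.000, O 1.000
→ C6H2O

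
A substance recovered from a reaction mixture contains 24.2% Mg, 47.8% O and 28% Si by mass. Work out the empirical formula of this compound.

MgO3Si

Assume 100 g: 24.2 g Mg, 47.8 g O, 28 g Si.
n(Mg) = 24.2/24.31 = 0.9955, n(O) = 47.8/16.00 = 2.987, n(Si) = 28/28.09 = 0.9968
Divide by the smallest (0.9955 mol Mg): Mg 1.000, O 3.001, Si 1.001
Ratio ≈ 1:3:1, so the empirical formula is MgO3Si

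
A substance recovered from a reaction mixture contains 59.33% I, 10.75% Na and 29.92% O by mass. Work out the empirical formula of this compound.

INaO4

Assume 100 g: 59.33 g I, 10.75 g Na, 29.92 g O.
n(I) = 59.33/126.90 = 0.4675, n(Na) = 10.75/22.99 = 0.4676, n(O) = 29.92/16.00 = 1.87
Smallest is I at 0.4675 mol; normalising gives I 1.000, Na 1.000, O 4.000
≈ 1:1:4 → INaO4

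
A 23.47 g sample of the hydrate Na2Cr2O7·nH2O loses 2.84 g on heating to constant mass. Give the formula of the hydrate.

Mass of anhydrous Na2Cr2O7 = 23.47 − 2.84 = 20.63 g
mol H2O = 2.84 / 18.02 = 0.1576
Molar mass of Na2Cr2O7 = 261.98 g/mol → mol Na2Cr2O7 = 20.63 / 261.98 = 0.07875
n = 0.1576 / 0.07875 = 2.00 ≈ 2 → Na2Cr2O7·2H2O

Na2Cr2O7·2H2O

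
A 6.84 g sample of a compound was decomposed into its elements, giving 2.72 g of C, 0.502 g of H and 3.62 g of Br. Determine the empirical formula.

C5H11Br

n(C) = 2.72/12.01 = 0.2265, n(H) = 0.502/1.008 = 0.498, n(Br) = 3.62/79.90 = 0.04531
Divide by the smallest (0.04531 mol Br): C 4.999, H 10.992, Br 1.000
Ratio ≈ 5:11:1, so the empirical formula is C5H11Br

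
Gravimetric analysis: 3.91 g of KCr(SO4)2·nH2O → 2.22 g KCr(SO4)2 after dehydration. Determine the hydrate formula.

KCr(SO4)2·12H2O

Mass of water lost = 3.91 − 2.22 = 1.69 g → 1.69 / 18.02 = 0.09378 mol H2O
Molar mass of KCr(SO4)2 = 283.24 g/mol → mol KCr(SO4)2 = 2.22 / 283.24 = 0.007838
n = 0.09378 / 0.007838 = 11.97 ≈ 12 → KCr(SO4)2·12H2O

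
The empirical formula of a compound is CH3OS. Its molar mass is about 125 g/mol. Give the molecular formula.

Empirical-formula mass = 63.10 g/mol
n = 125 / 63.10 = 1.98 ≈ 2
Molecular formula = (CH3OS)2 = C2H6O2S2

C2H6O2S2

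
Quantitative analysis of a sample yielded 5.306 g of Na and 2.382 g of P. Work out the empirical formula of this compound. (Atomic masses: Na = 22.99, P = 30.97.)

Na: 5.306 g ÷ 22.99 g/mol = 0.2308 mol
P: 2.382 g ÷ 30.97 g/mol = 0.07691 mol
Divide by the smallest (0.07691 mol P): Na 3.001, P 1.000
≈ 3:1 → Na3P

Na3P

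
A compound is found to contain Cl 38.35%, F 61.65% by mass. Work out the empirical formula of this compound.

Assume 100 g: 38.35 g Cl, 61.65 g F.
n(Cl) = 38.35/35.45 = 1.082, n(F) = 61.65/19.00 = 3.245
Ratios (÷ 1.082): Cl 1.000, F 2.999
Ratio ≈ 1:3, so the empirical formula is ClF3

ClF3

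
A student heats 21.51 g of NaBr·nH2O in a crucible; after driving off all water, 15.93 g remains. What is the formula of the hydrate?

NaBr·2H2O

Mass of water lost = 21.51 − 15.93 = 5.58 g → 5.58 / 18.02 = 0.3097 mol H2O
Molar mass of NaBr = 102.89 g/mol → mol NaBr = 15.93 / 102.89 = 0.1548
n = 0.3097 / 0.1548 = 2.00 ≈ 2 → NaBr·2H2O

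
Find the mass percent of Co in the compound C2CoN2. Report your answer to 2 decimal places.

Molar mass = 2(12.01) + 1(58.93) + 2(14.01) = 110.970 g/mol
Mass of Co per mole = 1 × 58.93 = 58.930 g
% Co = 58.930 / 110.970 × 100 = 53.10%

53.10%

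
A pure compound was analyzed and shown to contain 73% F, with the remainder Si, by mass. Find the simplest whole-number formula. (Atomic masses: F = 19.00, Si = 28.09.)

F4Si

Assume 100 g: 73 g F, 27 g Si.
F: 73 g ÷ 19.00 g/mol = 3.842 mol
Si: 27 g ÷ 28.09 g/mol = 0.9612 mol
Ratios (÷ 0.9612): F 3.997, Si 1.000
→ F4Si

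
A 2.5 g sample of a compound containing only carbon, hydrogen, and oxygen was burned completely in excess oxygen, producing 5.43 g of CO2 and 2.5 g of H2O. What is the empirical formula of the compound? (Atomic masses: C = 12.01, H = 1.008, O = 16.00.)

mol C = 5.43 / 44.01 = 0.1234; mass C = 0.1234 × 12.01 = 1.482 g
mol H = 2 × (2.5 / 18.02) = 0.2775; mass H = 0.2775 × 1.008 = 0.2797 g
mass O = 2.5 − (1.761) = 0.7385 g → mol O = 0.04616
Ratios (÷ 0.04616): C 2.673, H 6.011, O 1.000
Scaling by 3: C 8.02, H 18.03, O 3.00 → C8H18O3

C8H18O3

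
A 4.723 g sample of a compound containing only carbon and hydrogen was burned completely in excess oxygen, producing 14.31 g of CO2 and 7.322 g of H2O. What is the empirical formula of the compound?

mol C = 14.31 / 44.01 = 0.3252; mass C = 0.3252 × 12.01 = 3.905 g
mol H = 2 × (7.322 / 18.02) = 0.8127; mass H = 0.8127 × 1.008 = 0.8192 g
Smallest is C at 0.3252 mol; normalising gives C 1.000, H 2.499
Scaling by 2: C 2.00, H 5.00 → C2H5

C2H5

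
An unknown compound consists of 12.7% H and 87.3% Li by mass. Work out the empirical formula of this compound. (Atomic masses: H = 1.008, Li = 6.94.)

HLi

Assume 100 g: 12.7 g H, 87.3 g Li.
H: 12.7 g ÷ 1.008 g/mol = 12.6 mol
Li: 87.3 g ÷ 6.94 g/mol = 12.58 mol
Smallest is Li at 12.58 mol; normalising gives H 1.002, Li 1.000
→ HLi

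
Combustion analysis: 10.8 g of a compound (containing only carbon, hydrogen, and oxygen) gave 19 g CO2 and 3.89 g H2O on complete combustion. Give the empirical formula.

mol C = 19 / 44.01 = 0.4317; mass C = 0.4317 × 12.01 = 5.185 g
mol H = 2 × (3.89 / 18.02) = 0.4317; mass H = 0.4317 × 1.008 = 0.4352 g
mass O = 10.8 − (5.620) = 5.180 g → mol O = 0.3237
Divide by the smallest (0.3237 mol O): C 1.334, H 1.334, O 1.000
Scaling by 3: C 4.00, H 4.00, O 3.00 → C4H4O3

C4H4O3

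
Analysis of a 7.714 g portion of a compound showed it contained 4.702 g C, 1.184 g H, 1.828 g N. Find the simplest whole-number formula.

Moles — C: 4.702 / 12.01 = 0.3915 mol; H: 1.184 / 1.008 = 1.175 mol; N: 1.828 / 14.01 = 0.1305 mol
Ratios (÷ 0.1305): C 3.001, H 9.002, N 1.000
Ratio ≈ 3:9:1, so the empirical formula is C3H9N

C3H9N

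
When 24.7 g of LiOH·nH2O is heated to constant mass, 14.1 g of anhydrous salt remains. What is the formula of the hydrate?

LiOH·H2O

Mass of water lost = 24.7 − 14.1 = 10.6 g → 10.6 / 18.02 = 0.5882 mol H2O
Molar mass of LiOH = 23.95 g/mol → mol LiOH = 14.1 / 23.95 = 0.5888
n = 0.5882 / 0.5888 = 1.00 ≈ 1 → LiOH·H2O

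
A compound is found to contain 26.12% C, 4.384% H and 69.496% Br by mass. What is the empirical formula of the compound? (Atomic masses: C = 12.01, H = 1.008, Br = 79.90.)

Assume 100 g: 26.12 g C, 4.384 g H, 69.496 g Br.
Moles — C: 26.12 / 12.01 = 2.175 mol; H: 4.384 / 1.008 = 4.349 mol; Br: 69.496 / 79.90 = 0.8698 mol
Ratios (÷ 0.8698): C 2.500, H 5.000, Br 1.000
Scaling by 2: C 5.00, H 10.00, Br 2.00 → C5H10Br2

C5H10Br2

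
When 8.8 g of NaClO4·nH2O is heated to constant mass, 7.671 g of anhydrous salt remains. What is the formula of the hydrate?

Mass of water lost = 8.8 − 7.671 = 1.129 g → 1.129 / 18.02 = 0.06265 mol H2O
Molar mass of NaClO4 = 122.44 g/mol → mol NaClO4 = 7.671 / 122.44 = 0.06265
n = 0.06265 / 0.06265 = 1.00 ≈ 1 → NaClO4·H2O

NaClO4·H2O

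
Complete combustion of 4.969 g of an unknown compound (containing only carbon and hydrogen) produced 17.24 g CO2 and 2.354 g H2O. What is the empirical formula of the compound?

mol C = 17.24 / 44.01 = 0.3917; mass C = 0.3917 × 12.01 = 4.705 g
mol H = 2 × (2.354 / 18.02) = 0.2613; mass H = 0.2613 × 1.008 = 0.2634 g
Smallest is H at 0.2613 mol; normalising gives C 1.499, H 1.000
×2: C 3.00, H 2.00 → C3H2

C3H2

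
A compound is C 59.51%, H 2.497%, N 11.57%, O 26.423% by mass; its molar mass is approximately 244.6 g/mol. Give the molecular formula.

C12H6N2O4

Assume 100 g: 59.51 g C, 2.497 g H, 11.57 g N, 26.423 g O.
C: 59.51 g ÷ 12.01 g/mol = 4.955 mol
H: 2.497 g ÷ 1.008 g/mol = 2.477 mol
N: 11.57 g ÷ 14.01 g/mol = 0.8258 mol
O: 26.423 g ÷ 16.00 g/mol = 1.651 mol
Divide by the smallest (0.8258 mol N): C 6.000, H 3.000, N 1.000, O 2.000
≈ 6:3:1:2 → C6H3NO2
Empirical-formula mass = 121.09 g/mol
n = 244.6 / 121.09 = 2.02 ≈ 2
Molecular formula = (C6H3NO2)×2 = C12H6N2O4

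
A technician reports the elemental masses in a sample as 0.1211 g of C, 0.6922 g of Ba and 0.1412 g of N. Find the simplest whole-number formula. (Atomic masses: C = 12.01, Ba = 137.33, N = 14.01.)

C: 0.1211 g ÷ 12.01 g/mol = 0.01008 mol
Ba: 0.6922 g ÷ 137.33 g/mol = 0.00504 mol
N: 0.1412 g ÷ 14.01 g/mol = 0.01008 mol
Ratios (÷ 0.00504): C 2.000, Ba 1.000, N 2.000
Ratio ≈ 2:1:2, so the empirical formula is C2BaN2

C2BaN2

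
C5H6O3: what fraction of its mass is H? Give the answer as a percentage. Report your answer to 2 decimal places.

5.30%

Molar mass = 5(12.01) + 6(1.008) + 3(16.00) = 114.098 g/mol
Mass of H per mole = 6 × 1.008 = 6.048 g
% H = 6.048 / 114.098 × 100 = 5.30%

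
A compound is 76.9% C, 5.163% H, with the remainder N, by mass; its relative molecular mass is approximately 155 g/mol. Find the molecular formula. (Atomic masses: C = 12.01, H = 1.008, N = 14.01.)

Assume 100 g: 76.9 g C, 5.163 g H, 17.937 g N.
Moles — C: 76.9 / 12.01 = 6.403 mol; H: 5.163 / 1.008 = 5.122 mol; N: 17.937 / 14.01 = 1.28 mol
Divide by the smallest (1.28 mol N): C 5.001, H 4.001, N 1.000
≈ 5:4:1 → C5H4N
Empirical-formula mass = 78.09 g/mol
n = 155 / 78.09 = 1.98 ≈ 2
Molecular formula = (C5H4N)×2 = C10H8N2

C10H8N2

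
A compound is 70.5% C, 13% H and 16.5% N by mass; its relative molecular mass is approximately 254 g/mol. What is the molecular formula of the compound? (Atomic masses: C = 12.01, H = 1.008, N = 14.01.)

Assume 100 g: 70.5 g C, 13 g H, 16.5 g N.
n(C) = 70.5/12.01 = 5.87, n(H) = 13/1.008 = 12.9, n(N) = 16.5/14.01 = 1.178
Smallest is N at 1.178 mol; normalising gives C 4.984, H 10.951, N 1.000
Ratio ≈ 5:11:1, so the empirical formula is C5H11N
Empirical-formula mass = 85.15 g/mol
n = 254 / 85.15 = 2.98 ≈ 3
Molecular formula = (C5H11N)×3 = C15H33N3

C15H33N3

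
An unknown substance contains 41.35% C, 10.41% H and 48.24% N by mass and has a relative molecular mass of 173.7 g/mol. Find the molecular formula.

Assume 100 g: 41.35 g C, 10.41 g H, 48.24 g N.
C: 41.35 g ÷ 12.01 g/mol = 3.443 mol
H: 10.41 g ÷ 1.008 g/mol = 10.33 mol
N: 48.24 g ÷ 14.01 g/mol = 3.443 mol
Smallest is C at 3.443 mol; normalising gives C 1.000, H 3.000, N 1.000
→ CH3N
Empirical-formula mass = 29.04 g/mol
n = 173.7 / 29.04 = 5.98 ≈ 6
Molecular formula = (CH3N)×6 = C6H18N6

C6H18N6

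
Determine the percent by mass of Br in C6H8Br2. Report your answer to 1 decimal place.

66.6%

Molar mass = 6(12.01) + 8(1.008) + 2(79.90) = 239.924 g/mol
Mass of Br per mole = 2 × 79.90 = 159.800 g
% Br = 159.800 / 239.924 × 100 = 66.6%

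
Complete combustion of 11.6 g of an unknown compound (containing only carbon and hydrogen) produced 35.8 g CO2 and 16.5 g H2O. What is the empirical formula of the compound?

C4H9

mol C = 35.8 / 44.01 = 0.8135; mass C = 0.8135 × 12.01 = 9.770 g
mol H = 2 × (16.5 / 18.02) = 1.831; mass H = 1.831 × 1.008 = 1.846 g
Smallest is C at 0.8135 mol; normalising gives C 1.000, H 2.251
Multiply by 4: C 4.00, H 9.01 → C4H9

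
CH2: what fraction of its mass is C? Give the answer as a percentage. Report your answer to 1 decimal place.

Molar mass = 1(12.01) + 2(1.008) = 14.026 g/mol
Mass of C per mole = 1 × 12.01 = 12.010 g
% C = 12.010 / 14.026 × 100 = 85.6%

85.6%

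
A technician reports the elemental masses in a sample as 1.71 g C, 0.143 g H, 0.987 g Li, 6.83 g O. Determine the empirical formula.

C: 1.71 g ÷ 12.01 g/mol = 0.1424 mol
H: 0.143 g ÷ 1.008 g/mol = 0.1419 mol
Li: 0.987 g ÷ 6.94 g/mol = 0.1422 mol
O: 6.83 g ÷ 16.00 g/mol = 0.4269 mol
Divide by the smallest (0.1419 mol H): C 1.004, H 1.000, Li 1.002, O 3.009
≈ 1:1:1:3 → CHLiO3

CHLiO3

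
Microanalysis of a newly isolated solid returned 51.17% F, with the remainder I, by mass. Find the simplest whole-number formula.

F7I

Assume 100 g: 51.17 g F, 48.83 g I.
F: 51.17 g ÷ 19.00 g/mol = 2.693 mol
I: 48.83 g ÷ 126.90 g/mol = 0.3848 mol
Divide by the smallest (0.3848 mol I): F 6.999, I 1.000
→ F7I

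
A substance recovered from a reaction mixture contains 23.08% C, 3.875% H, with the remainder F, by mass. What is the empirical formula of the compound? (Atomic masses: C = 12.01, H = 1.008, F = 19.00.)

Assume 100 g: 23.08 g C, 3.875 g H, 73.045 g F.
Moles — C: 23.08 / 12.01 = 1.922 mol; H: 3.875 / 1.008 = 3.844 mol; F: 73.045 / 19.00 = 3.844 mol
Smallest is C at 1.922 mol; normalising gives C 1.000, H 2.000, F 2.001
≈ 1:2:2 → CH2F2

CH2F2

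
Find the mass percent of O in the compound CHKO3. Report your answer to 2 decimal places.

Molar mass = 1(12.01) + 1(1.008) + 1(39.10) + 3(16.00) = 100.118 g/mol
Mass of O per mole = 3 × 16.00 = 48.000 g
% O = 48.000 / 100.118 × 100 = 47.94%

47.94%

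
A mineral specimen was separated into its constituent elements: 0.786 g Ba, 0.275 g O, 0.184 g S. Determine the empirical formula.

BaO3S

n(Ba) = 0.786/137.33 = 0.005723, n(O) = 0.275/16.00 = 0.01719, n(S) = 0.184/32.07 = 0.005737
Divide by the smallest (0.005723 mol Ba): Ba 1.000, O 3.003, S 1.002
→ BaO3S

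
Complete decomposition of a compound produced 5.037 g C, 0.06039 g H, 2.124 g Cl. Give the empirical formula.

C7HCl

Moles — C: 5.037 / 12.01 = 0.4194 mol; H: 0.06039 / 1.008 = 0.05991 mol; Cl: 2.124 / 35.45 = 0.05992 mol
Ratios (÷ 0.05991): C 7.000, H 1.000, Cl 1.000
Ratio ≈ 7:1:1, so the empirical formula is C7HCl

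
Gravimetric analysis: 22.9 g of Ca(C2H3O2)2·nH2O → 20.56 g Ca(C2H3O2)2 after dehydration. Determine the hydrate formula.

Mass of water lost = 22.9 − 20.56 = 2.34 g → 2.34 / 18.02 = 0.1299 mol H2O
Molar mass of Ca(C2H3O2)2 = 158.17 g/mol → mol Ca(C2H3O2)2 = 20.56 / 158.17 = 0.13
n = 0.1299 / 0.13 = 1.00 ≈ 1 → Ca(C2H3O2)2·H2O

Ca(C2H3O2)2·H2O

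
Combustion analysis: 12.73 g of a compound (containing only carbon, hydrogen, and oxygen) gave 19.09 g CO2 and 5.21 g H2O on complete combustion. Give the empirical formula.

mol C = 19.09 / 44.01 = 0.4338; mass C = 0.4338 × 12.01 = 5.210 g
mol H = 2 × (5.21 / 18.02) = 0.5782; mass H = 0.5782 × 1.008 = 0.5829 g
mass O = 12.73 − (5.792) = 6.938 g → mol O = 0.4336
Smallest is O at 0.4336 mol; normalising gives C 1.000, H 1.334, O 1.000
×3: C 3.00, H 4.00, O 3.00 → C3H4O3

C3H4O3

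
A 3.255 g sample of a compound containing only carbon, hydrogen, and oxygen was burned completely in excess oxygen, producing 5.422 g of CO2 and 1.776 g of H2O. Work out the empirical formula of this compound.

C5H8O4

mol C = 5.422 / 44.01 = 0.1232; mass C = 0.1232 × 12.01 = 1.480 g
mol H = 2 × (1.776 / 18.02) = 0.1971; mass H = 0.1971 × 1.008 = 0.1987 g
mass O = 3.255 − (1.678) = 1.577 g → mol O = 0.09854
Ratios (÷ 0.09854): C 1.250, H 2.000, O 1.000
Scaling by 4: C 5.00, H 8.00, O 4.00 → C5H8O4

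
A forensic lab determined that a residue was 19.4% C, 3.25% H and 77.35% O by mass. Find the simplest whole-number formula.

CH2O3

Assume 100 g: 19.4 g C, 3.25 g H, 77.35 g O.
n(C) = 19.4/12.01 = 1.615, n(H) = 3.25/1.008 = 3.224, n(O) = 77.35/16.00 = 4.834
Divide by the smallest (1.615 mol C): C 1.000, H 1.996, O 2.993
≈ 1:2:3 → CH2O3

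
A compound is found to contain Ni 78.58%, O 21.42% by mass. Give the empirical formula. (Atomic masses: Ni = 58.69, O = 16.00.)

NiO

Assume 100 g: 78.58 g Ni, 21.42 g O.
n(Ni) = 78.58/58.69 = 1.339, n(O) = 21.42/16.00 = 1.339
Divide by the smallest (1.339 mol O): Ni 1.000, O 1.000
→ NiO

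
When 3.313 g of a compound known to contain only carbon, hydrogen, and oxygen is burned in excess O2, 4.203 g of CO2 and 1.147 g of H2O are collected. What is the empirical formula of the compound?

C3H4O4

mol C = 4.203 / 44.01 = 0.09550; mass C = 0.09550 × 12.01 = 1.147 g
mol H = 2 × (1.147 / 18.02) = 0.1273; mass H = 0.1273 × 1.008 = 0.1283 g
mass O = 3.313 − (1.275) = 2.038 g → mol O = 0.1274
Divide by the smallest (0.0955 mol C): C 1.000, H 1.333, O 1.334
×3: C 3.00, H 4.00, O 4.00 → C3H4O4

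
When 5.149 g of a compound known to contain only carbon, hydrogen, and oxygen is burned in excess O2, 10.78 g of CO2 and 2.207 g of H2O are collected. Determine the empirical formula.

C2H2O

mol C = 10.78 / 44.01 = 0.2449; mass C = 0.2449 × 12.01 = 2.942 g
mol H = 2 × (2.207 / 18.02) = 0.2450; mass H = 0.2450 × 1.008 = 0.2469 g
mass O = 5.149 − (3.189) = 1.960 g → mol O = 0.1225
Smallest is O at 0.1225 mol; normalising gives C 1.999, H 1.999, O 1.000
Ratio ≈ 2:2:1, so the empirical formula is C2H2O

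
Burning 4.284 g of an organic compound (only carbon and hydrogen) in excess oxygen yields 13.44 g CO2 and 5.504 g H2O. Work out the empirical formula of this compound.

mol C = 13.44 / 44.01 = 0.3054; mass C = 0.3054 × 12.01 = 3.668 g
mol H = 2 × (5.504 / 18.02) = 0.6109; mass H = 0.6109 × 1.008 = 0.6158 g
Ratios (÷ 0.3054): C 1.000, H 2.000
→ CH2

CH2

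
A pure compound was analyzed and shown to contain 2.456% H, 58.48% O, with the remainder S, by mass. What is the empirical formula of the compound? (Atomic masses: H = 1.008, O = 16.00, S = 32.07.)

Assume 100 g: 2.456 g H, 58.48 g O, 39.064 g S.
n(H) = 2.456/1.008 = 2.437, n(O) = 58.48/16.00 = 3.655, n(S) = 39.064/32.07 = 1.218
Ratios (÷ 1.218): H 2.000, O 3.001, S 1.000
Ratio ≈ 2:3:1, so the empirical formula is H2O3S

H2O3S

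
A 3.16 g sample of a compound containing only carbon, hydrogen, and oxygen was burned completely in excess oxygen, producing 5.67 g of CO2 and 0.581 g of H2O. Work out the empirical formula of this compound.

C4H2O3

mol C = 5.67 / 44.01 = 0.1288; mass C = 0.1288 × 12.01 = 1.547 g
mol H = 2 × (0.581 / 18.02) = 0.06448; mass H = 0.06448 × 1.008 = 0.06500 g
mass O = 3.16 − (1.612) = 1.548 g → mol O = 0.09673
Ratios (÷ 0.06448): C 1.998, H 1.000, O 1.500
Multiply by 2: C 4.00, H 2.00, O 3.00 → C4H2O3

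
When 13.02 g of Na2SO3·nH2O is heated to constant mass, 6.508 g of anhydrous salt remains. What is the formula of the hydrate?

Mass of water lost = 13.02 − 6.508 = 6.512 g → 6.512 / 18.02 = 0.3614 mol H2O
Molar mass of Na2SO3 = 126.05 g/mol → mol Na2SO3 = 6.508 / 126.05 = 0.05163
n = 0.3614 / 0.05163 = 7.00 ≈ 7 → Na2SO3·7H2O

Na2SO3·7H2O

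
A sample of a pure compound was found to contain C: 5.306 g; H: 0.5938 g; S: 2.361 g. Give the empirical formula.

n(C) = 5.306/12.01 = 0.4418, n(H) = 0.5938/1.008 = 0.5891, n(S) = 2.361/32.07 = 0.07362
Smallest is S at 0.07362 mol; normalising gives C 6.001, H 8.002, S 1.000
≈ 6:8:1 → C6H8S

C6H8S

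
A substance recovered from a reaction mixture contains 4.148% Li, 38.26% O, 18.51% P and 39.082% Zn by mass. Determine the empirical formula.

LiO4PZn

Assume 100 g: 4.148 g Li, 38.26 g O, 18.51 g P, 39.082 g Zn.
n(Li) = 4.148/6.94 = 0.5977, n(O) = 38.26/16.00 = 2.391, n(P) = 18.51/30.97 = 0.5977, n(Zn) = 39.082/65.38 = 0.5978
Smallest is P at 0.5977 mol; normalising gives Li 1.000, O 4.001, P 1.000, Zn 1.000
Ratio ≈ 1:4:1:1, so the empirical formula is LiO4PZn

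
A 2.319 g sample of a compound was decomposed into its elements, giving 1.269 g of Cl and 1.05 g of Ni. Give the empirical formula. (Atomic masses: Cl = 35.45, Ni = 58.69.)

n(Cl) = 1.269/35.45 = 0.0358, n(Ni) = 1.05/58.69 = 0.01789
Smallest is Ni at 0.01789 mol; normalising gives Cl 2.001, Ni 1.000
→ Cl2Ni

Cl2Ni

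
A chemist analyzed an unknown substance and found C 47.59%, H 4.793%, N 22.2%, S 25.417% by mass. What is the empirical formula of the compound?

Assume 100 g: 47.59 g C, 4.793 g H, 22.2 g N, 25.417 g S.
C: 47.59 g ÷ 12.01 g/mol = 3.963 mol
H: 4.793 g ÷ 1.008 g/mol = 4.755 mol
N: 22.2 g ÷ 14.01 g/mol = 1.585 mol
S: 25.417 g ÷ 32.07 g/mol = 0.7925 mol
Smallest is S at 0.7925 mol; normalising gives C 5.000, H 6.000, N 1.999, S 1.000
Ratio ≈ 5:6:2:1, so the empirical formula is C5H6N2S

C5H6N2S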